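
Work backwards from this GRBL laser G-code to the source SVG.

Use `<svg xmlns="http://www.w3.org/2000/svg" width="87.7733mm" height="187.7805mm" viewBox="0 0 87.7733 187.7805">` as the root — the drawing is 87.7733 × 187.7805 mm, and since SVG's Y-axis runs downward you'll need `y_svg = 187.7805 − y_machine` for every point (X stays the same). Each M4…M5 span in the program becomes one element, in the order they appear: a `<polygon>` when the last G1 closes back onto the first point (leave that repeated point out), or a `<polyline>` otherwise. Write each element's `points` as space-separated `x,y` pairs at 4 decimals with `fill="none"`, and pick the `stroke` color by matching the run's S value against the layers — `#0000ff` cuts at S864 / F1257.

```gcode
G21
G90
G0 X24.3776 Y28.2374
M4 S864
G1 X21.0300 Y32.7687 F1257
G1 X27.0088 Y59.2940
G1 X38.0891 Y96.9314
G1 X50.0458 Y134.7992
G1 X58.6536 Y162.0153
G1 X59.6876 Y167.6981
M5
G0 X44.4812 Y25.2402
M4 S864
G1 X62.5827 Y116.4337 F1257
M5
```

<svg xmlns="http://www.w3.org/2000/svg" width="87.7733mm" height="187.7805mm" viewBox="0 0 87.7733 187.7805">
  <polyline points="24.3776,159.5431 21.0300,155.0118 27.0088,128.4865 38.0891,90.8491 50.0458,52.9813 58.6536,25.7652 59.6876,20.0824" fill="none" stroke="#0000ff"/>
  <polyline points="44.4812,162.5403 62.5827,71.3468" fill="none" stroke="#0000ff"/>
</svg>

Each laser-on run becomes one SVG element. Flip Y back into SVG space with y_svg = 187.7805 − y_machine. Every run uses S864, so all elements get stroke `#0000ff` (cut).

Run 1: The run is open, so emit a `<polyline>` with points (Y-flipped): 24.3776,159.5431 21.0300,155.0118 27.0088,128.4865 38.0891,90.8491 50.0458,52.9813 58.6536,25.7652 59.6876,20.0824.

Run 2: The run is open, so emit a `<polyline>` with points (Y-flipped): 44.4812,162.5403 62.5827,71.3468.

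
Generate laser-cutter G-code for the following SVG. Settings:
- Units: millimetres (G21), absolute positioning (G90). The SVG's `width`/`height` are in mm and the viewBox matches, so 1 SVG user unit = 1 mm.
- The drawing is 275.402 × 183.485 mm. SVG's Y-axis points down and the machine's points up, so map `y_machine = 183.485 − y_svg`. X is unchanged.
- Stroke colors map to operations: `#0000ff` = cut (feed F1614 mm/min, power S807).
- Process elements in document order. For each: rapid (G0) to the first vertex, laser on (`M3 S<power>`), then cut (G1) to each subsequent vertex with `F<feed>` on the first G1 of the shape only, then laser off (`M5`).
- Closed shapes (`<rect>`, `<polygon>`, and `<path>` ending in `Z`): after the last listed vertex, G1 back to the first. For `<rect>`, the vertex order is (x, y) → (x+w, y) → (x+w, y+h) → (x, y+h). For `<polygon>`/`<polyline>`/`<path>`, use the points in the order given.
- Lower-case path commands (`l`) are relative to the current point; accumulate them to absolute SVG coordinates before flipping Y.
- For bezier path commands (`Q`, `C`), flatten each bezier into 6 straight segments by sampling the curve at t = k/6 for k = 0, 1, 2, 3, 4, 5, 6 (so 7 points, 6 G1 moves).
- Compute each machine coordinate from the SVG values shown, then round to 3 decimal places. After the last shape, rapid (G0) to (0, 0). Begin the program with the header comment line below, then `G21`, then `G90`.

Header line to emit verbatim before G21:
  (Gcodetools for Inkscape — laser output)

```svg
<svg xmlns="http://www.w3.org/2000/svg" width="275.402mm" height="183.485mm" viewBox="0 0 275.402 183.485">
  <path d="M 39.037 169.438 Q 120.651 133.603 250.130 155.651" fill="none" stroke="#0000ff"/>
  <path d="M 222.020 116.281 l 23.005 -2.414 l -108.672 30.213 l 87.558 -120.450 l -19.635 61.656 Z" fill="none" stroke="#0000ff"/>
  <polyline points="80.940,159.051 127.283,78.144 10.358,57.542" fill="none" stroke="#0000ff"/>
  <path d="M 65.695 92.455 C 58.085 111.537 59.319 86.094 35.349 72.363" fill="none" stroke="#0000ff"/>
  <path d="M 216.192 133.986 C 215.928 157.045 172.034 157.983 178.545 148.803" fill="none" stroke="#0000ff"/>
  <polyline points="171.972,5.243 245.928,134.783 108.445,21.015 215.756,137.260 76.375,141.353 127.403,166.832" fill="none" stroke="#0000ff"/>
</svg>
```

(Gcodetools for Inkscape — laser output)
G21
G90
G0 X39.037 Y14.047
M3 S807
G1 X67.571 Y24.384 F1614
G1 X98.765 Y31.506
G1 X132.617 Y35.411
G1 X169.129 Y36.101
G1 X208.300 Y33.575
G1 X250.130 Y27.834
M5
G0 X222.020 Y67.204
M3 S807
G1 X245.025 Y69.618 F1614
G1 X136.353 Y39.405
G1 X223.911 Y159.855
G1 X204.276 Y98.199
G1 X222.020 Y67.204
M5
G0 X80.940 Y24.434
M3 S807
G1 X127.283 Y105.341 F1614
G1 X10.358 Y125.943
M5
G0 X65.695 Y91.030
M3 S807
G1 X62.469 Y84.939 F1614
G1 X59.772 Y84.707
G1 X56.657 Y88.771
G1 X52.179 Y95.570
G1 X45.391 Y103.541
G1 X35.349 Y111.122
M5
G0 X216.192 Y49.499
M3 S807
G1 X212.860 Y39.757 F1614
G1 X204.867 Y33.369
G1 X194.828 Y30.001
G1 X185.353 Y29.319
G1 X179.055 Y30.991
G1 X178.545 Y34.682
M5
G0 X171.972 Y178.242
M3 S807
G1 X245.928 Y48.702 F1614
G1 X108.445 Y162.470
G1 X215.756 Y46.225
G1 X76.375 Y42.132
G1 X127.403 Y16.653
M5
G0 X0.000 Y0.000

Since the viewBox matches the mm dimensions, user units are millimetres directly. The only transform is the Y-flip y_m = 183.485 − y_svg.

Shape 1 is a quadratic bezier drawn with `<path>`. Its stroke #0000ff means cut at S807, F1614. After flipping Y the toolpath is (39.037,14.047) → (67.571,24.384) → (98.765,31.506) → (132.617,35.411) → (169.129,36.101) → (208.300,33.575) → (250.130,27.834).

Shape 2 is a closed polygon drawn with `<path>`. Its stroke #0000ff means cut at S807, F1614. After flipping Y the toolpath is (222.020,67.204) → (245.025,69.618) → (136.353,39.405) → (223.911,159.855) → (204.276,98.199) → (222.020,67.204), returning to the start.

Shape 3 is a open polyline drawn with `<polyline>`. Its stroke #0000ff means cut at S807, F1614. After flipping Y the toolpath is (80.940,24.434) → (127.283,105.341) → (10.358,125.943).

Shape 4 is a cubic bezier drawn with `<path>`. Its stroke #0000ff means cut at S807, F1614. After flipping Y the toolpath is (65.695,91.030) → (62.469,84.939) → (59.772,84.707) → (56.657,88.771) → (52.179,95.570) → (45.391,103.541) → (35.349,111.122).

Shape 5 is a cubic bezier drawn with `<path>`. Its stroke #0000ff means cut at S807, F1614. After flipping Y the toolpath is (216.192,49.499) → (212.860,39.757) → (204.867,33.369) → (194.828,30.001) → (185.353,29.319) → (179.055,30.991) → (178.545,34.682).

Shape 6 is a open polyline drawn with `<polyline>`. Its stroke #0000ff means cut at S807, F1614. After flipping Y the toolpath is (171.972,178.242) → (245.928,48.702) → (108.445,162.470) → (215.756,46.225) → (76.375,42.132) → (127.403,16.653).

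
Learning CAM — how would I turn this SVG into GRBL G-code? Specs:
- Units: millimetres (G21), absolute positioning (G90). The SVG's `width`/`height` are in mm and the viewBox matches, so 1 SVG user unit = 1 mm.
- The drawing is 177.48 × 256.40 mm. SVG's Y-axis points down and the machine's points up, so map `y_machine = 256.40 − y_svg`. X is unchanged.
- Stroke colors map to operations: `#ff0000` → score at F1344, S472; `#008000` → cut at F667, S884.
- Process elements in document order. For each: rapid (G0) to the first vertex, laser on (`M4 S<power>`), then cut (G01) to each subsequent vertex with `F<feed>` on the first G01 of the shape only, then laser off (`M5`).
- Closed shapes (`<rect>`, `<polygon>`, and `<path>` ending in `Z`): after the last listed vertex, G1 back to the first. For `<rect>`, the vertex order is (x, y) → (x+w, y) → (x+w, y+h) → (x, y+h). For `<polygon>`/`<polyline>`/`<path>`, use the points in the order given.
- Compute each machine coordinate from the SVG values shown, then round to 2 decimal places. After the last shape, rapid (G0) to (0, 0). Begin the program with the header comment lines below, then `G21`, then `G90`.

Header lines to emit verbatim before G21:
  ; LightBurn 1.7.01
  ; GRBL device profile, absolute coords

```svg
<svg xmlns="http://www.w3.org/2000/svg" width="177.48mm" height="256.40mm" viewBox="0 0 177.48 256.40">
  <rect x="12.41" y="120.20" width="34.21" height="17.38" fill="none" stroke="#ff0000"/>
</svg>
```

viewBox `0 0 177.48 256.40` with mm width/height → 1 unit = 1 mm. Flip: y_m = 256.40 − y_svg.

**Shape 1** — `<rect>` rectangle, stroke `#ff0000` → score (S472, F1344). Machine vertices: (12.41,136.20) → (46.62,136.20) → (46.62,118.82) → (12.41,118.82) → (12.41,136.20). Closed: final G1 returns to the first vertex.

; LightBurn 1.7.01
; GRBL device profile, absolute coords
G21
G90
G0 X12.41 Y136.20
M4 S472
G01 X46.62 Y136.20 F1344
G01 X46.62 Y118.82
G01 X12.41 Y118.82
G01 X12.41 Y136.20
M5
G0 X0.00 Y0.00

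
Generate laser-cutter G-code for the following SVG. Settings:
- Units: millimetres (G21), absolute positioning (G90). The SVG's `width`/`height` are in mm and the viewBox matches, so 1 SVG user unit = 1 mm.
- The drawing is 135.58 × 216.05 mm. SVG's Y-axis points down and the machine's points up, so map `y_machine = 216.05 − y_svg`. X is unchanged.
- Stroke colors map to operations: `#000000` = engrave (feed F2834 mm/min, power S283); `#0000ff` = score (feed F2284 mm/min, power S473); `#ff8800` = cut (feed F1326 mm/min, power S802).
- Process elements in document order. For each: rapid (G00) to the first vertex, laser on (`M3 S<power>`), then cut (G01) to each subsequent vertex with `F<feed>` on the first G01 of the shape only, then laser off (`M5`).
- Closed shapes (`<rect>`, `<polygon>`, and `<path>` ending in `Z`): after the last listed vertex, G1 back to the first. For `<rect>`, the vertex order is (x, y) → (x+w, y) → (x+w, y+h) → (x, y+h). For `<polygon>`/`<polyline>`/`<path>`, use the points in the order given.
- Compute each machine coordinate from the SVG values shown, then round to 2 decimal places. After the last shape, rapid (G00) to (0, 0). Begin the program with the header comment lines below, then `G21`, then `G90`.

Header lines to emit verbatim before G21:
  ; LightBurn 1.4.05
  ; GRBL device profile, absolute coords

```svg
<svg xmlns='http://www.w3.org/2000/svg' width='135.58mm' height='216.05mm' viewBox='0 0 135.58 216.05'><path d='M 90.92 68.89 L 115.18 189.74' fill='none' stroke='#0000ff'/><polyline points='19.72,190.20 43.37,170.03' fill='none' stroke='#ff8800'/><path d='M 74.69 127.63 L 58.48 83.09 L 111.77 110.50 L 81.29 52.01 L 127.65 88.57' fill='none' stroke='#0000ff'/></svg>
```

; LightBurn 1.4.05
; GRBL device profile, absolute coords
G21
G90
G00 X90.92 Y147.16
M3 S473
G01 X115.18 Y26.31 F2284
M5
G00 X19.72 Y25.85
M3 S802
G01 X43.37 Y46.02 F1326
M5
G00 X74.69 Y88.42
M3 S473
G01 X58.48 Y132.96 F2284
G01 X111.77 Y105.55
G01 X81.29 Y164.04
G01 X127.65 Y127.48
M5
G00 X0.00 Y0.00

Since the viewBox matches the mm dimensions, user units are millimetres directly. The only transform is the Y-flip y_m = 216.05 − y_svg.

Shape 1 is a line segment drawn with `<path>`. Its stroke #0000ff means score at S473, F2284. After flipping Y the toolpath is (90.92,147.16) → (115.18,26.31).

Shape 2 is a line segment drawn with `<polyline>`. Its stroke #ff8800 means cut at S802, F1326. After flipping Y the toolpath is (19.72,25.85) → (43.37,46.02).

Shape 3 is a open polyline drawn with `<path>`. Its stroke #0000ff means score at S473, F2284. After flipping Y the toolpath is (74.69,88.42) → (58.48,132.96) → (111.77,105.55) → (81.29,164.04) → (127.65,127.48).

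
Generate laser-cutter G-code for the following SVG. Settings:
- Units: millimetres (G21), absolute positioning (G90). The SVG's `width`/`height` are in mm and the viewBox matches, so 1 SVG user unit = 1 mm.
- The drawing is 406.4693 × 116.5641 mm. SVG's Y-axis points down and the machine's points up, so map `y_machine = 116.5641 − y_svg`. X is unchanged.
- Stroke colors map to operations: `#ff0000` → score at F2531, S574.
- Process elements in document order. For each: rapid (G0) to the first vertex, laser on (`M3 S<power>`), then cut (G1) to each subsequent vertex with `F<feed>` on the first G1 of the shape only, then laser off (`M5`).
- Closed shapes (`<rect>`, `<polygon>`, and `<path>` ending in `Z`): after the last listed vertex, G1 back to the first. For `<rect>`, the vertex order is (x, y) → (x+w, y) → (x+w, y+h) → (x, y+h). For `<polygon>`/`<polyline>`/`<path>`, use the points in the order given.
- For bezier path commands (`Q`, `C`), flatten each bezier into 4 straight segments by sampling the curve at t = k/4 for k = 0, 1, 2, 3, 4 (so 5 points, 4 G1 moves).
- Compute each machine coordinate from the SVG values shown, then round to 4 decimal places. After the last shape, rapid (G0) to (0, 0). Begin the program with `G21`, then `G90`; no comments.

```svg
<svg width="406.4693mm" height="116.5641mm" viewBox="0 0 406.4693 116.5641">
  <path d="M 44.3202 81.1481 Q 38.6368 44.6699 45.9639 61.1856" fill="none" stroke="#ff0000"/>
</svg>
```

Since the viewBox matches the mm dimensions, user units are millimetres directly. The only transform is the Y-flip y_m = 116.5641 − y_svg.

Shape 1 is a quadratic bezier drawn with `<path>`. Its stroke #ff0000 means score at S574, F2531. After flipping Y the toolpath is (44.3202,35.4160) → (42.2917,50.3430) → (41.8894,58.6457) → (43.1135,60.3242) → (45.9639,55.3785).

G21
G90
G0 X44.3202 Y35.4160
M3 S574
G1 X42.2917 Y50.3430 F2531
G1 X41.8894 Y58.6457
G1 X43.1135 Y60.3242
G1 X45.9639 Y55.3785
M5
G0 X0.0000 Y0.0000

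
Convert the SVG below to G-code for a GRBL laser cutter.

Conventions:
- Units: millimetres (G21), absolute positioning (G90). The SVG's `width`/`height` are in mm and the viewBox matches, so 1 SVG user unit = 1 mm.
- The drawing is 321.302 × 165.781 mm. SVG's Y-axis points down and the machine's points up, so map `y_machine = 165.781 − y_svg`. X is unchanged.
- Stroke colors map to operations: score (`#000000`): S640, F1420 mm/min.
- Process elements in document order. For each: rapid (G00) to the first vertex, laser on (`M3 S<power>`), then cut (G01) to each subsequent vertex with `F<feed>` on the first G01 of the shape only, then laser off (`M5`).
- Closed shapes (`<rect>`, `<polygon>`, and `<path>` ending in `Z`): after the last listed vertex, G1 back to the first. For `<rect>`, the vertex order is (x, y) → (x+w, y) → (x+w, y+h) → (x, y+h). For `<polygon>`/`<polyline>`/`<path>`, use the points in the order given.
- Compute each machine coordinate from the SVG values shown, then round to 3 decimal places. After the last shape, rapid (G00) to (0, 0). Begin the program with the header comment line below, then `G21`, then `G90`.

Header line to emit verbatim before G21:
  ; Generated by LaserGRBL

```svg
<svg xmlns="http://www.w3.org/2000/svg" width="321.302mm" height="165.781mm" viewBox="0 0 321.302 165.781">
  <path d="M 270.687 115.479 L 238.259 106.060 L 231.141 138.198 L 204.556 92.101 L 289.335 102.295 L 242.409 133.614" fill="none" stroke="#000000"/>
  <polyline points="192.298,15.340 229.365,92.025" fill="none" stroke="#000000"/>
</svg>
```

; Generated by LaserGRBL
G21
G90
G00 X270.687 Y50.302
M3 S640
G01 X238.259 Y59.721 F1420
G01 X231.141 Y27.583
G01 X204.556 Y73.680
G01 X289.335 Y63.486
G01 X242.409 Y32.167
M5
G00 X192.298 Y150.441
M3 S640
G01 X229.365 Y73.756 F1420
M5
G00 X0.000 Y0.000

viewBox `0 0 321.302 165.781` with mm width/height → 1 unit = 1 mm. Flip: y_m = 165.781 − y_svg.

**Shape 1** — `<path>` open polyline, stroke `#000000` → score (S640, F1420). Machine vertices: (270.687,50.302) → (238.259,59.721) → (231.141,27.583) → (204.556,73.680) → (289.335,63.486) → (242.409,32.167). Open path.

**Shape 2** — `<polyline>` line segment, stroke `#000000` → score (S640, F1420). Machine vertices: (192.298,150.441) → (229.365,73.756). Open path.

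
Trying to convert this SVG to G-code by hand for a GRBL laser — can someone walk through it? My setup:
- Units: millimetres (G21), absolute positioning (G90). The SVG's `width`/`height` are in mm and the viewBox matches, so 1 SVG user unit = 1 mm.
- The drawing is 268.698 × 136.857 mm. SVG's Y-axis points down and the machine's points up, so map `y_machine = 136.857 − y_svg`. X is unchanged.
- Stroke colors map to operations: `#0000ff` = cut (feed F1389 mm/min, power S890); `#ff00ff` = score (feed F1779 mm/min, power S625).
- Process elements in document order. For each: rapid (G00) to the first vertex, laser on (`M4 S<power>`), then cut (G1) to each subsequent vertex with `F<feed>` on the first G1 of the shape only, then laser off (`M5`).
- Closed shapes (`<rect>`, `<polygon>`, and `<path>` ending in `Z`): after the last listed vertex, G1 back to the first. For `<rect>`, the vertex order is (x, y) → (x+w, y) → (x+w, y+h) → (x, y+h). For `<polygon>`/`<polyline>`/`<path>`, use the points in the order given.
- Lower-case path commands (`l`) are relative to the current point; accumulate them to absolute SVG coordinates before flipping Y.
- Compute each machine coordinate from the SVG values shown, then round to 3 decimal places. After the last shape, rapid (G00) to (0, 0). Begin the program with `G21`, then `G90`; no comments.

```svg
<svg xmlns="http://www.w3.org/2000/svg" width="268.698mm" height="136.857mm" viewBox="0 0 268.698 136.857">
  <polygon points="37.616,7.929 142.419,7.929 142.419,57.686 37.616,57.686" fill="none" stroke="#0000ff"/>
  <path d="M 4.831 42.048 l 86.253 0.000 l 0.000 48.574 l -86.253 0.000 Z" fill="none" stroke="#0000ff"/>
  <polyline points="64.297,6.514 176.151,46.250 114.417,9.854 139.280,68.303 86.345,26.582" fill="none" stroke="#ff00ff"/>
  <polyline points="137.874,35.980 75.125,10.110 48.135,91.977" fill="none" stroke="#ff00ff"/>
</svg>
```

Since the viewBox matches the mm dimensions, user units are millimetres directly. The only transform is the Y-flip y_m = 136.857 − y_svg.

Shape 1 is a rectangle drawn with `<polygon>`. Its stroke #0000ff means cut at S890, F1389. After flipping Y the toolpath is (37.616,128.928) → (142.419,128.928) → (142.419,79.171) → (37.616,79.171) → (37.616,128.928), returning to the start.

Shape 2 is a rectangle drawn with `<path>`. Its stroke #0000ff means cut at S890, F1389. After flipping Y the toolpath is (4.831,94.809) → (91.084,94.809) → (91.084,46.235) → (4.831,46.235) → (4.831,94.809), returning to the start.

Shape 3 is a open polyline drawn with `<polyline>`. Its stroke #ff00ff means score at S625, F1779. After flipping Y the toolpath is (64.297,130.343) → (176.151,90.607) → (114.417,127.003) → (139.280,68.554) → (86.345,110.275).

Shape 4 is a open polyline drawn with `<polyline>`. Its stroke #ff00ff means score at S625, F1779. After flipping Y the toolpath is (137.874,100.877) → (75.125,126.747) → (48.135,44.880).

G21
G90
G00 X37.616 Y128.928
M4 S890
G1 X142.419 Y128.928 F1389
G1 X142.419 Y79.171
G1 X37.616 Y79.171
G1 X37.616 Y128.928
M5
G00 X4.831 Y94.809
M4 S890
G1 X91.084 Y94.809 F1389
G1 X91.084 Y46.235
G1 X4.831 Y46.235
G1 X4.831 Y94.809
M5
G00 X64.297 Y130.343
M4 S625
G1 X176.151 Y90.607 F1779
G1 X114.417 Y127.003
G1 X139.280 Y68.554
G1 X86.345 Y110.275
M5
G00 X137.874 Y100.877
M4 S625
G1 X75.125 Y126.747 F1779
G1 X48.135 Y44.880
M5
G00 X0.000 Y0.000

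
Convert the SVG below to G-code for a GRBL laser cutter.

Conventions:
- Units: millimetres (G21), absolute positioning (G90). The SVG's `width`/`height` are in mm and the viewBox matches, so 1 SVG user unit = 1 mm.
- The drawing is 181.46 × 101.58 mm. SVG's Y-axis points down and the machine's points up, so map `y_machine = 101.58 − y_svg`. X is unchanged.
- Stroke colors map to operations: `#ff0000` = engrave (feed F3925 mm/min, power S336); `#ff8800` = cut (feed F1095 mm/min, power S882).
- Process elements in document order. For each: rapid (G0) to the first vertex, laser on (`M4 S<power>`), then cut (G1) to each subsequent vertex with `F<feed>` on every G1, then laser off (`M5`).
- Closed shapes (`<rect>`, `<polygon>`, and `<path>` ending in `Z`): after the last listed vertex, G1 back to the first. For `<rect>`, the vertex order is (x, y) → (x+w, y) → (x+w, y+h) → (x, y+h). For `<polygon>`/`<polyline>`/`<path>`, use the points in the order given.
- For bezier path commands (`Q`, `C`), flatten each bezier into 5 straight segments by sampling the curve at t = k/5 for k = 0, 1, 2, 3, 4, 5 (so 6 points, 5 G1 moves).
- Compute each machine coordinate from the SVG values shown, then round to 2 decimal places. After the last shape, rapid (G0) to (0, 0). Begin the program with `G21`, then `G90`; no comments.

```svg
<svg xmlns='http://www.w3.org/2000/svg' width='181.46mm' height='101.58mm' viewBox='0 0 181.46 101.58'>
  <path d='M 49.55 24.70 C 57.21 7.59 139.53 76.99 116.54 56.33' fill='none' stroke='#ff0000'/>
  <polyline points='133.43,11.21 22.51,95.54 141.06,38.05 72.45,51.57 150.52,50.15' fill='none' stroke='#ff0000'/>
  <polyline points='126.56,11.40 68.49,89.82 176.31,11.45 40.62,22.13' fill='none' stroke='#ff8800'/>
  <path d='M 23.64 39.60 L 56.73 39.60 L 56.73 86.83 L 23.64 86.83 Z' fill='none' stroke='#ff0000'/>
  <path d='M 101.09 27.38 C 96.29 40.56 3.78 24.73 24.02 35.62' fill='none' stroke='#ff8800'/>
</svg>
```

viewBox `0 0 181.46 101.58` with mm width/height → 1 unit = 1 mm. Flip: y_m = 101.58 − y_svg.

**Shape 1** — `<path>` cubic bezier, stroke `#ff0000` → engrave (S336, F3925). Control points (SVG): P0=(49.55,24.70), P1=(57.21,7.59), P2=(139.53,76.99), P3=(116.54,56.33); sampled at t=k/5. Machine vertices: (49.55,76.88) → (61.67,78.18) → (83.06,67.19) → (105.10,52.39) → (119.14,42.25) → (116.54,45.25). Open path.

**Shape 2** — `<polyline>` open polyline, stroke `#ff0000` → engrave (S336, F3925). Machine vertices: (133.43,90.37) → (22.51,6.04) → (141.06,63.53) → (72.45,50.01) → (150.52,51.43). Open path.

**Shape 3** — `<polyline>` open polyline, stroke `#ff8800` → cut (S882, F1095). Machine vertices: (126.56,90.18) → (68.49,11.76) → (176.31,90.13) → (40.62,79.45). Open path.

**Shape 4** — `<path>` rectangle, stroke `#ff0000` → engrave (S336, F3925). Machine vertices: (23.64,61.98) → (56.73,61.98) → (56.73,14.75) → (23.64,14.75) → (23.64,61.98). Closed: final G1 returns to the first vertex.

**Shape 5** — `<path>` cubic bezier, stroke `#ff8800` → cut (S882, F1095). Control points (SVG): P0=(101.09,27.38), P1=(96.29,40.56), P2=(3.78,24.73), P3=(24.02,35.62); sampled at t=k/5. Machine vertices: (101.09,74.20) → (89.29,69.33) → (66.06,68.74) → (41.02,69.77) → (23.80,69.73) → (24.02,65.96). Open path.

G21
G90
G0 X49.55 Y76.88
M4 S336
G1 X61.67 Y78.18 F3925
G1 X83.06 Y67.19 F3925
G1 X105.10 Y52.39 F3925
G1 X119.14 Y42.25 F3925
G1 X116.54 Y45.25 F3925
M5
G0 X133.43 Y90.37
M4 S336
G1 X22.51 Y6.04 F3925
G1 X141.06 Y63.53 F3925
G1 X72.45 Y50.01 F3925
G1 X150.52 Y51.43 F3925
M5
G0 X126.56 Y90.18
M4 S882
G1 X68.49 Y11.76 F1095
G1 X176.31 Y90.13 F1095
G1 X40.62 Y79.45 F1095
M5
G0 X23.64 Y61.98
M4 S336
G1 X56.73 Y61.98 F3925
G1 X56.73 Y14.75 F3925
G1 X23.64 Y14.75 F3925
G1 X23.64 Y61.98 F3925
M5
G0 X101.09 Y74.20
M4 S882
G1 X89.29 Y69.33 F1095
G1 X66.06 Y68.74 F1095
G1 X41.02 Y69.77 F1095
G1 X23.80 Y69.73 F1095
G1 X24.02 Y65.96 F1095
M5
G0 X0.00 Y0.00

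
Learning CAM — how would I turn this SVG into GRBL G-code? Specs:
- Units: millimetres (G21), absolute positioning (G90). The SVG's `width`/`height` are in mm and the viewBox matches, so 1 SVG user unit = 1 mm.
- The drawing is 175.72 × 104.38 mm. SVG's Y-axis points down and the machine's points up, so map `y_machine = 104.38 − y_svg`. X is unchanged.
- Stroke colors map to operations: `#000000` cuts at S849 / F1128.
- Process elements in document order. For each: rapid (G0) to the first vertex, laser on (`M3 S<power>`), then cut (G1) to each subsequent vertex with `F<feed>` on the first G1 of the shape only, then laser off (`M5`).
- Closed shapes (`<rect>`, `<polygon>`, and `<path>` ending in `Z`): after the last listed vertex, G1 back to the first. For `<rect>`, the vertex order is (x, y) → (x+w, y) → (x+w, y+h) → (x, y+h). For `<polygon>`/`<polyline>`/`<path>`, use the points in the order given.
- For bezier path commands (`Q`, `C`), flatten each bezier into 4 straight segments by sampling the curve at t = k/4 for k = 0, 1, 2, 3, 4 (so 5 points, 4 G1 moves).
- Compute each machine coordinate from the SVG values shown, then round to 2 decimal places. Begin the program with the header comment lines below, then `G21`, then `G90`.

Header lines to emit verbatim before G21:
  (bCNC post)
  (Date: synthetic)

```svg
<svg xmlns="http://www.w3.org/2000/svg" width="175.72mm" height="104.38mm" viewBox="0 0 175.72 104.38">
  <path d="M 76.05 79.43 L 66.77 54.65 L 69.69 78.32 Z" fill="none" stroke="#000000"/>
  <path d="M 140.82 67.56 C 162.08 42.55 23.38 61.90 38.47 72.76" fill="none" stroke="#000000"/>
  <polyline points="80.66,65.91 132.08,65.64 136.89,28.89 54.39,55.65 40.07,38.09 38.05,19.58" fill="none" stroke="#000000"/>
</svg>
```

(bCNC post)
(Date: synthetic)
G21
G90
G0 X76.05 Y24.95
M3 S849
G1 X66.77 Y49.73 F1128
G1 X69.69 Y26.06
G1 X76.05 Y24.95
M5
G0 X140.82 Y36.82
M3 S849
G1 X131.67 Y48.09 F1128
G1 X91.96 Y47.67
G1 X51.09 Y40.53
G1 X38.47 Y31.62
M5
G0 X80.66 Y38.47
M3 S849
G1 X132.08 Y38.74 F1128
G1 X136.89 Y75.49
G1 X54.39 Y48.73
G1 X40.07 Y66.29
G1 X38.05 Y84.80
M5

viewBox `0 0 175.72 104.38` with mm width/height → 1 unit = 1 mm. Flip: y_m = 104.38 − y_svg.

**Shape 1** — `<path>` closed polygon, stroke `#000000` → cut (S849, F1128). Machine vertices: (76.05,24.95) → (66.77,49.73) → (69.69,26.06) → (76.05,24.95). Closed: final G1 returns to the first vertex.

**Shape 2** — `<path>` cubic bezier, stroke `#000000` → cut (S849, F1128). Control points (SVG): P0=(140.82,67.56), P1=(162.08,42.55), P2=(23.38,61.90), P3=(38.47,72.76); sampled at t=k/4. Machine vertices: (140.82,36.82) → (131.67,48.09) → (91.96,47.67) → (51.09,40.53) → (38.47,31.62). Open path.

**Shape 3** — `<polyline>` open polyline, stroke `#000000` → cut (S849, F1128). Machine vertices: (80.66,38.47) → (132.08,38.74) → (136.89,75.49) → (54.39,48.73) → (40.07,66.29) → (38.05,84.80). Open path.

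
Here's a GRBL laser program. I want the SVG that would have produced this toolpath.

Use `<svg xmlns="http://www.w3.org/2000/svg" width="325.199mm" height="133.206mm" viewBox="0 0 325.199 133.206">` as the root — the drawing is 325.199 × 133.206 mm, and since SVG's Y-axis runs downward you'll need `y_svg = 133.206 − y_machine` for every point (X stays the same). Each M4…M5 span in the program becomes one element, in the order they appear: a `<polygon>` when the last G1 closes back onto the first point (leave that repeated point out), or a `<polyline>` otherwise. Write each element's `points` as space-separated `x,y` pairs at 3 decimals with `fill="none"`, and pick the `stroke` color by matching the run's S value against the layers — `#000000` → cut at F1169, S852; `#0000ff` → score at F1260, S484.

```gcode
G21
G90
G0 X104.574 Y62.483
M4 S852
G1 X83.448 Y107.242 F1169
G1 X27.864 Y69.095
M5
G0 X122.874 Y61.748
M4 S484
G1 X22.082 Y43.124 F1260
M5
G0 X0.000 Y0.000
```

Each laser-on run becomes one SVG element. Flip Y back into SVG space with y_svg = 133.206 − y_machine.

Run 1: power S852 maps to stroke `#000000` (cut). The run is open, so emit a `<polyline>` with points (Y-flipped): 104.574,70.723 83.448,25.964 27.864,64.111.

Run 2: the run's S484 means `#0000ff` (score). The run is open, so emit a `<polyline>` with points (Y-flipped): 122.874,71.458 22.082,90.082.

<svg xmlns="http://www.w3.org/2000/svg" width="325.199mm" height="133.206mm" viewBox="0 0 325.199 133.206">
  <polyline points="104.574,70.723 83.448,25.964 27.864,64.111" fill="none" stroke="#000000"/>
  <polyline points="122.874,71.458 22.082,90.082" fill="none" stroke="#0000ff"/>
</svg>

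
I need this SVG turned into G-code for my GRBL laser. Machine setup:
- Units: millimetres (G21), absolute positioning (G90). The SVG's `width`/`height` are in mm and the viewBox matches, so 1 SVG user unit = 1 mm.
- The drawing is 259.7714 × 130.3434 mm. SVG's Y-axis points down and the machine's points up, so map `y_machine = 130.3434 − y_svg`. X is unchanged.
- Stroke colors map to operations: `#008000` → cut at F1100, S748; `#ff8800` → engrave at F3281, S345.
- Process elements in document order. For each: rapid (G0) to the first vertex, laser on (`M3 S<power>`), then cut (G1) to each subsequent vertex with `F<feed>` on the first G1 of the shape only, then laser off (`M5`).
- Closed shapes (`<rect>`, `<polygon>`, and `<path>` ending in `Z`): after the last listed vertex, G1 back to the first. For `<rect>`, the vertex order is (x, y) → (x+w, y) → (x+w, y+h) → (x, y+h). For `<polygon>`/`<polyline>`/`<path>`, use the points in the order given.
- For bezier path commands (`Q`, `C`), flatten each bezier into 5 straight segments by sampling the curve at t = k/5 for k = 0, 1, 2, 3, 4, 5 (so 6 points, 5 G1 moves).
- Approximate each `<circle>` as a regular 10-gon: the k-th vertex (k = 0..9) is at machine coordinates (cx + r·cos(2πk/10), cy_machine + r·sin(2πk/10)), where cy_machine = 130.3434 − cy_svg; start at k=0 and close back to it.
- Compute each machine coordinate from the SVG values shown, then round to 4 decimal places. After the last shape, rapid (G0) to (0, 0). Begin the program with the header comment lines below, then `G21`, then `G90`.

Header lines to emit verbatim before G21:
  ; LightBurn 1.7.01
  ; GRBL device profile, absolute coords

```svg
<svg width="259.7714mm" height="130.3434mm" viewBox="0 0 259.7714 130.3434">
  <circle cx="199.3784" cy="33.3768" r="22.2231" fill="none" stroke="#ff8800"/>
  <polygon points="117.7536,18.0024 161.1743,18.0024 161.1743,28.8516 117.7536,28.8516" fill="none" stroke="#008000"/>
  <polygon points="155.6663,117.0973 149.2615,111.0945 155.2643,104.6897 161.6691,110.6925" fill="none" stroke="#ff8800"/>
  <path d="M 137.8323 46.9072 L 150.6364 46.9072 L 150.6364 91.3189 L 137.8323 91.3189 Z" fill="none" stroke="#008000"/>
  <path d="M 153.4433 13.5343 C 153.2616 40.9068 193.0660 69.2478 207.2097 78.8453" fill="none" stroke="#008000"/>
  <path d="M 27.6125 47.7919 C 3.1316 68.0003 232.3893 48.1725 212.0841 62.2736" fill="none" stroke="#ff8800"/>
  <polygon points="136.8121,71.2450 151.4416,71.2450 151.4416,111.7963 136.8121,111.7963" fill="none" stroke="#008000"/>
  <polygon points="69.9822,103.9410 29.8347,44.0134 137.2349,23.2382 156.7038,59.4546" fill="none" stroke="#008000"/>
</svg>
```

1 u = 1 mm; y_m = 130.3434 − y.

[1] `<circle>` circle, #ff8800→engrave S345 F3281: (221.6015,96.9666) → (217.3573,110.0290) → (206.2457,118.1020) → (192.5111,118.1020) → (181.3995,110.0290) → (177.1553,96.9666) → (181.3995,83.9042) → (192.5111,75.8312) → (206.2457,75.8312) → (217.3573,83.9042) → (221.6015,96.9666) (closed)

[2] `<polygon>` rectangle, #008000→cut S748 F1100: (117.7536,112.3410) → (161.1743,112.3410) → (161.1743,101.4918) → (117.7536,101.4918) → (117.7536,112.3410) (closed)

[3] `<polygon>` regular polygon, #ff8800→engrave S345 F3281: (155.6663,13.2461) → (149.2615,19.2489) → (155.2643,25.6537) → (161.6691,19.6509) → (155.6663,13.2461) (closed)

[4] `<path>` rectangle, #008000→cut S748 F1100: (137.8323,83.4362) → (150.6364,83.4362) → (150.6364,39.0245) → (137.8323,39.0245) → (137.8323,83.4362) (closed)

[5] `<path>` cubic bezier, #008000→cut S748 F1100: (153.4433,116.8091) → (157.6074,100.4271) → (168.2172,84.7588) → (182.1215,70.7504) → (196.1694,59.3481) → (207.2097,51.4981)

[6] `<path>` cubic bezier, #ff8800→engrave S345 F3281: (27.6125,82.5515) → (39.3462,74.6391) → (87.8187,72.7850) → (148.8714,73.4390) → (198.3461,73.0507) → (212.0841,68.0698)

[7] `<polygon>` rectangle, #008000→cut S748 F1100: (136.8121,59.0984) → (151.4416,59.0984) → (151.4416,18.5471) → (136.8121,18.5471) → (136.8121,59.0984) (closed)

[8] `<polygon>` closed polygon, #008000→cut S748 F1100: (69.9822,26.4024) → (29.8347,86.3300) → (137.2349,107.1052) → (156.7038,70.8888) → (69.9822,26.4024) (closed)

; LightBurn 1.7.01
; GRBL device profile, absolute coords
G21
G90
G0 X221.6015 Y96.9666
M3 S345
G1 X217.3573 Y110.0290 F3281
G1 X206.2457 Y118.1020
G1 X192.5111 Y118.1020
G1 X181.3995 Y110.0290
G1 X177.1553 Y96.9666
G1 X181.3995 Y83.9042
G1 X192.5111 Y75.8312
G1 X206.2457 Y75.8312
G1 X217.3573 Y83.9042
G1 X221.6015 Y96.9666
M5
G0 X117.7536 Y112.3410
M3 S748
G1 X161.1743 Y112.3410 F1100
G1 X161.1743 Y101.4918
G1 X117.7536 Y101.4918
G1 X117.7536 Y112.3410
M5
G0 X155.6663 Y13.2461
M3 S345
G1 X149.2615 Y19.2489 F3281
G1 X155.2643 Y25.6537
G1 X161.6691 Y19.6509
G1 X155.6663 Y13.2461
M5
G0 X137.8323 Y83.4362
M3 S748
G1 X150.6364 Y83.4362 F1100
G1 X150.6364 Y39.0245
G1 X137.8323 Y39.0245
G1 X137.8323 Y83.4362
M5
G0 X153.4433 Y116.8091
M3 S748
G1 X157.6074 Y100.4271 F1100
G1 X168.2172 Y84.7588
G1 X182.1215 Y70.7504
G1 X196.1694 Y59.3481
G1 X207.2097 Y51.4981
M5
G0 X27.6125 Y82.5515
M3 S345
G1 X39.3462 Y74.6391 F3281
G1 X87.8187 Y72.7850
G1 X148.8714 Y73.4390
G1 X198.3461 Y73.0507
G1 X212.0841 Y68.0698
M5
G0 X136.8121 Y59.0984
M3 S748
G1 X151.4416 Y59.0984 F1100
G1 X151.4416 Y18.5471
G1 X136.8121 Y18.5471
G1 X136.8121 Y59.0984
M5
G0 X69.9822 Y26.4024
M3 S748
G1 X29.8347 Y86.3300 F1100
G1 X137.2349 Y107.1052
G1 X156.7038 Y70.8888
G1 X69.9822 Y26.4024
M5
G0 X0.0000 Y0.0000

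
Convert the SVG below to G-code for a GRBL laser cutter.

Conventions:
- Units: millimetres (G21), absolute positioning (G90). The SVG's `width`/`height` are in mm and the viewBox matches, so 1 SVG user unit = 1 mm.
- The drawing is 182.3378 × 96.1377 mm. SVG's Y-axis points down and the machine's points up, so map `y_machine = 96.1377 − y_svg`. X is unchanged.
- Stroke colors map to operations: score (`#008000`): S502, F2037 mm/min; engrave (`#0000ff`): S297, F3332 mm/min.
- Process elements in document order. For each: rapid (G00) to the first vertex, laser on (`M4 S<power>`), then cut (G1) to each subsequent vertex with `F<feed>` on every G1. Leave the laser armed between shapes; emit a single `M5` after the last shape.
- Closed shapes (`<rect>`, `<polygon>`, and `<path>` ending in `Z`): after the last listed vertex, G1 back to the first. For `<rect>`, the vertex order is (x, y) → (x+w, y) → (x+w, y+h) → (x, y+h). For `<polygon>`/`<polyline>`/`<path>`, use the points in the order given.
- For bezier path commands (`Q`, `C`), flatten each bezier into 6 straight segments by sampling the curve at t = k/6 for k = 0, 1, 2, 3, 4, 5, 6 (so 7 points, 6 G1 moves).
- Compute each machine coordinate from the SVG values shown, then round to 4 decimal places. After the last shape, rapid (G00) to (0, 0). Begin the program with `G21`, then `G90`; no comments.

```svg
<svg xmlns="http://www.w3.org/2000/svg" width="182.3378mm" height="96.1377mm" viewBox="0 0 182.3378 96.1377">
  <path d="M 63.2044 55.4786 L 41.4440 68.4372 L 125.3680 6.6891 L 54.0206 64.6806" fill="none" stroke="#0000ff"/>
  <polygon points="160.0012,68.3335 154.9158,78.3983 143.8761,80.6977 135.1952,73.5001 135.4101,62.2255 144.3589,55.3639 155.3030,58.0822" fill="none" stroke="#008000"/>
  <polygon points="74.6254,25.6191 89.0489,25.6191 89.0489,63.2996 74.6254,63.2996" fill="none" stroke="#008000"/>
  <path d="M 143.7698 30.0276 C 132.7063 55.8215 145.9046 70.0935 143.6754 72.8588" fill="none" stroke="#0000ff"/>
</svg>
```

G21
G90
G00 X63.2044 Y40.6591
M4 S297
G1 X41.4440 Y27.7005 F3332
G1 X125.3680 Y89.4486 F3332
G1 X54.0206 Y31.4571 F3332
G00 X160.0012 Y27.8042
M4 S502
G1 X154.9158 Y17.7394 F2037
G1 X143.8761 Y15.4400 F2037
G1 X135.1952 Y22.6376 F2037
G1 X135.4101 Y33.9122 F2037
G1 X144.3589 Y40.7738 F2037
G1 X155.3030 Y38.0555 F2037
G1 X160.0012 Y27.8042 F2037
G00 X74.6254 Y70.5186
M4 S502
G1 X89.0489 Y70.5186 F2037
G1 X89.0489 Y32.8381 F2037
G1 X74.6254 Y32.8381 F2037
G1 X74.6254 Y70.5186 F2037
G00 X143.7698 Y66.1101
M4 S297
G1 X140.0761 Y54.1732 F3332
G1 X139.3236 Y44.1563 F3332
G1 X140.4097 Y36.0588 F3332
G1 X142.2321 Y29.8803 F3332
G1 X143.6881 Y25.6205 F3332
G1 X143.6754 Y23.2789 F3332
M5
G00 X0.0000 Y0.0000

1 u = 1 mm; y_m = 96.1377 − y.

[1] `<path>` open polyline, #0000ff→engrave S297 F3332: (63.2044,40.6591) → (41.4440,27.7005) → (125.3680,89.4486) → (54.0206,31.4571)

[2] `<polygon>` regular polygon, #008000→score S502 F2037: (160.0012,27.8042) → (154.9158,17.7394) → (143.8761,15.4400) → (135.1952,22.6376) → (135.4101,33.9122) → (144.3589,40.7738) → (155.3030,38.0555) → (160.0012,27.8042) (closed)

[3] `<polygon>` rectangle, #008000→score S502 F2037: (74.6254,70.5186) → (89.0489,70.5186) → (89.0489,32.8381) → (74.6254,32.8381) → (74.6254,70.5186) (closed)

[4] `<path>` cubic bezier, #0000ff→engrave S297 F3332: (143.7698,66.1101) → (140.0761,54.1732) → (139.3236,44.1563) → (140.4097,36.0588) → (142.2321,29.8803) → (143.6881,25.6205) → (143.6754,23.2789)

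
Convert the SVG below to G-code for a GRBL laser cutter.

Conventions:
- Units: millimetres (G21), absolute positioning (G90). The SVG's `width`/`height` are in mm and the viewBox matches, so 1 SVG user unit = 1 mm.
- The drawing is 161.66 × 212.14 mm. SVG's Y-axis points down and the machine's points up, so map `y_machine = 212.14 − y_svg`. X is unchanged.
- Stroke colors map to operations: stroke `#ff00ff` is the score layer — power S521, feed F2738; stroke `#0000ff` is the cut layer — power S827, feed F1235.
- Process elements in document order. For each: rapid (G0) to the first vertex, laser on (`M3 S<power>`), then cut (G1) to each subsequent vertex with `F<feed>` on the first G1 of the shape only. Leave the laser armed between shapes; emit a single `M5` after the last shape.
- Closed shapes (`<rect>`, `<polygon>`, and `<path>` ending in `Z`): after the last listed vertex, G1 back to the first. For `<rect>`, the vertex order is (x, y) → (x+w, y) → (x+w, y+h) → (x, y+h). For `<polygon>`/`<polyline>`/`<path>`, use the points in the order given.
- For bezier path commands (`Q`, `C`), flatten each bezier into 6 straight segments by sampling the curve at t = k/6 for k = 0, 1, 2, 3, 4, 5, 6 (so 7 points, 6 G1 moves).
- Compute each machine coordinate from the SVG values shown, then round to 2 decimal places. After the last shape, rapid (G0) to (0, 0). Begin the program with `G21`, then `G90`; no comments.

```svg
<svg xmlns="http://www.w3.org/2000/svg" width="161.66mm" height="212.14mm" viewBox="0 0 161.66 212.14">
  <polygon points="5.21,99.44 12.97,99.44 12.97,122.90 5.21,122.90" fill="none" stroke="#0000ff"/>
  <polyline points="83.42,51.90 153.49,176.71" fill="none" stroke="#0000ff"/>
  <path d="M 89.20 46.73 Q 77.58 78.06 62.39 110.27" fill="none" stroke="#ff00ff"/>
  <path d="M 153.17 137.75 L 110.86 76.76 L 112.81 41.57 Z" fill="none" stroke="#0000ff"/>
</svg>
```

G21
G90
G0 X5.21 Y112.70
M3 S827
G1 X12.97 Y112.70 F1235
G1 X12.97 Y89.24
G1 X5.21 Y89.24
G1 X5.21 Y112.70
G0 X83.42 Y160.24
M3 S827
G1 X153.49 Y35.43 F1235
G0 X89.20 Y165.41
M3 S521
G1 X85.23 Y154.94 F2738
G1 X81.06 Y144.43
G1 X76.69 Y133.86
G1 X72.12 Y123.25
G1 X67.35 Y112.58
G1 X62.39 Y101.87
G0 X153.17 Y74.39
M3 S827
G1 X110.86 Y135.38 F1235
G1 X112.81 Y170.57
G1 X153.17 Y74.39
M5
G0 X0.00 Y0.00

Since the viewBox matches the mm dimensions, user units are millimetres directly. The only transform is the Y-flip y_m = 212.14 − y_svg.

Shape 1 is a rectangle drawn with `<polygon>`. Its stroke #0000ff means cut at S827, F1235. After flipping Y the toolpath is (5.21,112.70) → (12.97,112.70) → (12.97,89.24) → (5.21,89.24) → (5.21,112.70), returning to the start.

Shape 2 is a line segment drawn with `<polyline>`. Its stroke #0000ff means cut at S827, F1235. After flipping Y the toolpath is (83.42,160.24) → (153.49,35.43).

Shape 3 is a quadratic bezier drawn with `<path>`. Its stroke #ff00ff means score at S521, F2738. After flipping Y the toolpath is (89.20,165.41) → (85.23,154.94) → (81.06,144.43) → (76.69,133.86) → (72.12,123.25) → (67.35,112.58) → (62.39,101.87).

Shape 4 is a closed polygon drawn with `<path>`. Its stroke #0000ff means cut at S827, F1235. After flipping Y the toolpath is (153.17,74.39) → (110.86,135.38) → (112.81,170.57) → (153.17,74.39), returning to the start.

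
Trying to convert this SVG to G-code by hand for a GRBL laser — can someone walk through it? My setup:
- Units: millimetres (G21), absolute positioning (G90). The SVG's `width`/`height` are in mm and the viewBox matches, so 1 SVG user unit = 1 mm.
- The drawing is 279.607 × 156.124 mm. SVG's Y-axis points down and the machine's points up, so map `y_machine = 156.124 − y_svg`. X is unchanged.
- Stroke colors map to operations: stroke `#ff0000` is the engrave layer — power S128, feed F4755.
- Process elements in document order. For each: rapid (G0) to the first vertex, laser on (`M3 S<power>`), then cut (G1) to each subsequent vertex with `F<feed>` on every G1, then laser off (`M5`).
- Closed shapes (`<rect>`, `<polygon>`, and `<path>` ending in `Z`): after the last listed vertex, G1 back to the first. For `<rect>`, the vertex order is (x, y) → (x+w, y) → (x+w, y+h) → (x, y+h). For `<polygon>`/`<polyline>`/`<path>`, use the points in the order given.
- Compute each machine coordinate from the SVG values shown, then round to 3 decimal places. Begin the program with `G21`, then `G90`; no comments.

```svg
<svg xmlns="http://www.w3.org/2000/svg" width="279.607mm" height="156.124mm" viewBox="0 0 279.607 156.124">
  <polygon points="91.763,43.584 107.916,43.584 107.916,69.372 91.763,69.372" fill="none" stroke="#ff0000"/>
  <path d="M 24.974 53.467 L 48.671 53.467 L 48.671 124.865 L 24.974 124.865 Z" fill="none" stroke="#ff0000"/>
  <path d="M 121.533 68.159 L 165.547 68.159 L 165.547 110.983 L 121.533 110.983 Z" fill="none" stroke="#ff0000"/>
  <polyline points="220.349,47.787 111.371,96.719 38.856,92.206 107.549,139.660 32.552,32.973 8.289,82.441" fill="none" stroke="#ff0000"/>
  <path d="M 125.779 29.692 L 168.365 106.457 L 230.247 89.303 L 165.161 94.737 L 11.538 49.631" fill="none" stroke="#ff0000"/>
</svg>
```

G21
G90
G0 X91.763 Y112.540
M3 S128
G1 X107.916 Y112.540 F4755
G1 X107.916 Y86.752 F4755
G1 X91.763 Y86.752 F4755
G1 X91.763 Y112.540 F4755
M5
G0 X24.974 Y102.657
M3 S128
G1 X48.671 Y102.657 F4755
G1 X48.671 Y31.259 F4755
G1 X24.974 Y31.259 F4755
G1 X24.974 Y102.657 F4755
M5
G0 X121.533 Y87.965
M3 S128
G1 X165.547 Y87.965 F4755
G1 X165.547 Y45.141 F4755
G1 X121.533 Y45.141 F4755
G1 X121.533 Y87.965 F4755
M5
G0 X220.349 Y108.337
M3 S128
G1 X111.371 Y59.405 F4755
G1 X38.856 Y63.918 F4755
G1 X107.549 Y16.464 F4755
G1 X32.552 Y123.151 F4755
G1 X8.289 Y73.683 F4755
M5
G0 X125.779 Y126.432
M3 S128
G1 X168.365 Y49.667 F4755
G1 X230.247 Y66.821 F4755
G1 X165.161 Y61.387 F4755
G1 X11.538 Y106.493 F4755
M5

viewBox `0 0 279.607 156.124` with mm width/height → 1 unit = 1 mm. Flip: y_m = 156.124 − y_svg.

**Shape 1** — `<polygon>` rectangle, stroke `#ff0000` → engrave (S128, F4755). Machine vertices: (91.763,112.540) → (107.916,112.540) → (107.916,86.752) → (91.763,86.752) → (91.763,112.540). Closed: final G1 returns to the first vertex.

**Shape 2** — `<path>` rectangle, stroke `#ff0000` → engrave (S128, F4755). Machine vertices: (24.974,102.657) → (48.671,102.657) → (48.671,31.259) → (24.974,31.259) → (24.974,102.657). Closed: final G1 returns to the first vertex.

**Shape 3** — `<path>` rectangle, stroke `#ff0000` → engrave (S128, F4755). Machine vertices: (121.533,87.965) → (165.547,87.965) → (165.547,45.141) → (121.533,45.141) → (121.533,87.965). Closed: final G1 returns to the first vertex.

**Shape 4** — `<polyline>` open polyline, stroke `#ff0000` → engrave (S128, F4755). Machine vertices: (220.349,108.337) → (111.371,59.405) → (38.856,63.918) → (107.549,16.464) → (32.552,123.151) → (8.289,73.683). Open path.

**Shape 5** — `<path>` open polyline, stroke `#ff0000` → engrave (S128, F4755). Machine vertices: (125.779,126.432) → (168.365,49.667) → (230.247,66.821) → (165.161,61.387) → (11.538,106.493). Open path.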